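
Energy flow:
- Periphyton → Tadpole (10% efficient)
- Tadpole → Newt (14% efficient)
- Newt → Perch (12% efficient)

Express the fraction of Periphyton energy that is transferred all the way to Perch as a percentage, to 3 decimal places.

Product of link efficiencies: 0.1 × 0.14 × 0.12 = 0.00168
As a percentage: 0.00168 × 100 = 0.168%

0.168%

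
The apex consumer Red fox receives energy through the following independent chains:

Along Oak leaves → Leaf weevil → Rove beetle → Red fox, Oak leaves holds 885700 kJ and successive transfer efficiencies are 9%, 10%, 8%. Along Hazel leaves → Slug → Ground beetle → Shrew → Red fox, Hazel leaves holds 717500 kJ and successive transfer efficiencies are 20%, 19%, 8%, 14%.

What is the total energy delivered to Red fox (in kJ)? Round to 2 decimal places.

943.07 kJ

Via Oak leaves: 885700 × 0.09 × 0.1 × 0.08 = 637.704 kJ
Via Hazel leaves: 717500 × 0.2 × 0.19 × 0.08 × 0.14 = 305.368 kJ
Total at Red fox: 637.704 + 305.368 = 943.072 kJ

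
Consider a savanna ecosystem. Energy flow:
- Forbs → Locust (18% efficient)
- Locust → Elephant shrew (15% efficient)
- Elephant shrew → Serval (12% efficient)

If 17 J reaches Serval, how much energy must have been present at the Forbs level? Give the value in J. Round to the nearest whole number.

Cumulative transfer efficiency: 0.18 × 0.15 × 0.12 = 0.00324
Forbs energy = 17 / 0.00324 = 5247 J

5247 J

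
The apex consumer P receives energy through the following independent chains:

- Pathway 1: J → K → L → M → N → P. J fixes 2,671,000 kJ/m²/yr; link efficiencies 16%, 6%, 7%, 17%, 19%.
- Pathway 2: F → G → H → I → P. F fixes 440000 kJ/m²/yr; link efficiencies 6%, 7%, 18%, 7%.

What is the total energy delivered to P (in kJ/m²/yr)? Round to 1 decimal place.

Pathway 1: 2671000 × 0.16 × 0.06 × 0.07 × 0.17 × 0.19 = 57.9756576 kJ/m²/yr
Pathway 2: 440000 × 0.06 × 0.07 × 0.18 × 0.07 = 23.2848 kJ/m²/yr
Total at P: 57.9756576 + 23.2848 = 81.2604576 kJ/m²/yr

81.3 kJ/m²/yr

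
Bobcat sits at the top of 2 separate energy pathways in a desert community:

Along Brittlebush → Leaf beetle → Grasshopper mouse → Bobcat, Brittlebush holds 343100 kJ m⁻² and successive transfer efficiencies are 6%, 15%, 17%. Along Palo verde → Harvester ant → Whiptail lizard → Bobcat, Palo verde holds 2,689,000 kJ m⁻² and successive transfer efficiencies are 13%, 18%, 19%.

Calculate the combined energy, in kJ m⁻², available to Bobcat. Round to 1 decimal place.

12480.2 kJ m⁻²

Via Brittlebush: 343100 × 0.06 × 0.15 × 0.17 = 524.943 kJ m⁻²
Via Palo verde: 2689000 × 0.13 × 0.18 × 0.19 = 11955.294 kJ m⁻²
Total at Bobcat: 524.943 + 11955.294 = 12480.237 kJ m⁻²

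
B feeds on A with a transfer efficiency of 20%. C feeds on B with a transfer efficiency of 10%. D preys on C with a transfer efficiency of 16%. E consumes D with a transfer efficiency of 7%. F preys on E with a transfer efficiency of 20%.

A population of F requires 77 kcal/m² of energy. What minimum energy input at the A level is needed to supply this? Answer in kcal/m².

Cumulative transfer efficiency: 0.2 × 0.1 × 0.16 × 0.07 × 0.2 = 0.0000448
A energy = 77 / 0.0000448 = 1718750 kcal/m²

1718750 kcal/m²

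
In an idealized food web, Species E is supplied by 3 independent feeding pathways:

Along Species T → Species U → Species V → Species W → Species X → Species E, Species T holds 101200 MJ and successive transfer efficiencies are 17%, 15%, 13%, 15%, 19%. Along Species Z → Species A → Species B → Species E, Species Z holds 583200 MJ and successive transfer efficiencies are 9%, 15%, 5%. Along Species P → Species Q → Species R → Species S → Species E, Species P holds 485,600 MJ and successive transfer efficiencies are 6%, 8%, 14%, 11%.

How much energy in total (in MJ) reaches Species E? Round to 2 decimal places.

439.12 MJ

Via Species T: 101200 × 0.17 × 0.15 × 0.13 × 0.15 × 0.19 = 9.561123 MJ
Via Species Z: 583200 × 0.09 × 0.15 × 0.05 = 393.66 MJ
Via Species P: 485600 × 0.06 × 0.08 × 0.14 × 0.11 = 35.895552 MJ
Total at Species E: 9.561123 + 393.66 + 35.895552 = 439.116675 MJ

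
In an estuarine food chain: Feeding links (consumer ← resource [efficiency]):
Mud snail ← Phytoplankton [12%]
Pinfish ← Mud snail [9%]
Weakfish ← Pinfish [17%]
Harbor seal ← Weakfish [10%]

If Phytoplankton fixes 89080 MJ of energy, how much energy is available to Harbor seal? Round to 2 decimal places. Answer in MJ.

Mud snail: 89080 × 0.12 = 10689.6 MJ
Pinfish: 10689.6 × 0.09 = 962.064 MJ
Weakfish: 962.064 × 0.17 = 163.55088 MJ
Harbor seal: 163.55088 × 0.1 = 16.355088 MJ

16.36 MJ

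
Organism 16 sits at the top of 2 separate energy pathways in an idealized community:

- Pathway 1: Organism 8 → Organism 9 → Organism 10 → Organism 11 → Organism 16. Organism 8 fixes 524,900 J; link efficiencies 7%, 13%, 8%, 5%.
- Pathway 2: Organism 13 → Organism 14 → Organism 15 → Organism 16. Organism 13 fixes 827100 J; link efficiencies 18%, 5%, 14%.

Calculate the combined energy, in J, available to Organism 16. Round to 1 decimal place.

1061.3 J

Pathway 1: 524900 × 0.07 × 0.13 × 0.08 × 0.05 = 19.10636 J
Pathway 2: 827100 × 0.18 × 0.05 × 0.14 = 1042.146 J
Total at Organism 16: 19.10636 + 1042.146 = 1061.25236 J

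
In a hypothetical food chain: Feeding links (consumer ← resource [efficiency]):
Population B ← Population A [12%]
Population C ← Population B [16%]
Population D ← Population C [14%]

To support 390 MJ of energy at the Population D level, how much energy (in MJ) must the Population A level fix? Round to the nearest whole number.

Cumulative transfer efficiency: 0.12 × 0.16 × 0.14 = 0.002688
Population A energy = 390 / 0.002688 = 145089 MJ

145089 MJ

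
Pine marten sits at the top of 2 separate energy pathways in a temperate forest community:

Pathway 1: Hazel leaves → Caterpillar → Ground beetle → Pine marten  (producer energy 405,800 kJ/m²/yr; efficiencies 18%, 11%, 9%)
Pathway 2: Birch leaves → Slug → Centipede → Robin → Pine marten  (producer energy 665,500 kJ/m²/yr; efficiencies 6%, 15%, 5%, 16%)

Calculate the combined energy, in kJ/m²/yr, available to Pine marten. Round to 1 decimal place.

Pathway 1: 405800 × 0.18 × 0.11 × 0.09 = 723.1356 kJ/m²/yr
Pathway 2: 665500 × 0.06 × 0.15 × 0.05 × 0.16 = 47.916 kJ/m²/yr
Total at Pine marten: 723.1356 + 47.916 = 771.0516 kJ/m²/yr

771.1 kJ/m²/yr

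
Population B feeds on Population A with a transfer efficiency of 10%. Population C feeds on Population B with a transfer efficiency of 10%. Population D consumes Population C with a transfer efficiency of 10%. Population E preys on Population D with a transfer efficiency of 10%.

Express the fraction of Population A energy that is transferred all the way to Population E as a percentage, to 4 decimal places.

0.0100%

Product of link efficiencies: 0.1 × 0.1 × 0.1 × 0.1 = 0.0001
As a percentage: 0.0001 × 100 = 0.0100%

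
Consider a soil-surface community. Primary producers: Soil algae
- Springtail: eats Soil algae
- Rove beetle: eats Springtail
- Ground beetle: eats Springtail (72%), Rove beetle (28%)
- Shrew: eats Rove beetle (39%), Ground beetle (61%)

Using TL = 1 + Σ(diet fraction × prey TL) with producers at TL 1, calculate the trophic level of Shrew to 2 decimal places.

4.17

Springtail: 1 + 1 = 2
Rove beetle: 1 + 2 = 3
Ground beetle: 1 + (0.72×2 + 0.28×3) = 3.28
Shrew: 1 + (0.39×3 + 0.61×3.28) = 4.1708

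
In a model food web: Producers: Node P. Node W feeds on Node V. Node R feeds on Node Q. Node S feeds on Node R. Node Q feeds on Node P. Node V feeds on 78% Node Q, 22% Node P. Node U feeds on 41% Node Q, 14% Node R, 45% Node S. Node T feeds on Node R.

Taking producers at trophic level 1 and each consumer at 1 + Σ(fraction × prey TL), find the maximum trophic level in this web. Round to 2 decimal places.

Node Q: 1 + 1 = 2
Node R: 1 + 2 = 3
Node S: 1 + 3 = 4
Node T: 1 + 3 = 4
Node U: 1 + (0.41×2 + 0.14×3 + 0.45×4) = 4.04
Node V: 1 + (0.78×2 + 0.22×1) = 2.78
Node W: 1 + 2.78 = 3.78

4.04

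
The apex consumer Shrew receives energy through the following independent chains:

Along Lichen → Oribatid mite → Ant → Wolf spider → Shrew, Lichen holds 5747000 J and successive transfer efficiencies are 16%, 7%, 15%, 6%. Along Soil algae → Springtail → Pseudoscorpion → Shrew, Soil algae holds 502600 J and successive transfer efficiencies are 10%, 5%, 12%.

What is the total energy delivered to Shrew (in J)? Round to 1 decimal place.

880.9 J

Via Lichen: 5747000 × 0.16 × 0.07 × 0.15 × 0.06 = 579.2976 J
Via Soil algae: 502600 × 0.1 × 0.05 × 0.12 = 301.56 J
Total at Shrew: 579.2976 + 301.56 = 880.8576 J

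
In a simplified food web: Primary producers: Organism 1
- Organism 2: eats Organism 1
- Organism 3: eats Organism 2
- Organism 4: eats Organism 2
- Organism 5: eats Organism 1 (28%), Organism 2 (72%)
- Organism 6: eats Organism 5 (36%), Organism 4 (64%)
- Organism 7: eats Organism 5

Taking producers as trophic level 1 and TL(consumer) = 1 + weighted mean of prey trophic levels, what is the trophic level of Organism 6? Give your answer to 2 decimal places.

3.90

Organism 2: 1 + 1 = 2
Organism 3: 1 + 2 = 3
Organism 4: 1 + 2 = 3
Organism 5: 1 + (0.28×1 + 0.72×2) = 2.72
Organism 6: 1 + (0.36×2.72 + 0.64×3) = 3.8992
Organism 7: 1 + 2.72 = 3.72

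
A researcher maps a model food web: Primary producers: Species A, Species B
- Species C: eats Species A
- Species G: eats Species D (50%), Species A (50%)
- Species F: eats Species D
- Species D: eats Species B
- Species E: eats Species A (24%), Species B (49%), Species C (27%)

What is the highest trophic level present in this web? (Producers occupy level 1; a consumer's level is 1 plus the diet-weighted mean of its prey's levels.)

Species C: 1 + 1 = 2
Species D: 1 + 1 = 2
Species E: 1 + (0.24×1 + 0.49×1 + 0.27×2) = 2.27
Species F: 1 + 2 = 3
Species G: 1 + (0.5×2 + 0.5×1) = 2.5

3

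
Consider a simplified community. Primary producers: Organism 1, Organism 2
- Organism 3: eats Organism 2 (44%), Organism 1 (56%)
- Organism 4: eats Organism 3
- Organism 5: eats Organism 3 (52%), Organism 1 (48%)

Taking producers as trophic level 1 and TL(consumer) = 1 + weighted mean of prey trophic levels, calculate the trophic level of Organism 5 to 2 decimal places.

Organism 3: 1 + (0.44×1 + 0.56×1) = 2
Organism 4: 1 + 2 = 3
Organism 5: 1 + (0.52×2 + 0.48×1) = 2.52

2.52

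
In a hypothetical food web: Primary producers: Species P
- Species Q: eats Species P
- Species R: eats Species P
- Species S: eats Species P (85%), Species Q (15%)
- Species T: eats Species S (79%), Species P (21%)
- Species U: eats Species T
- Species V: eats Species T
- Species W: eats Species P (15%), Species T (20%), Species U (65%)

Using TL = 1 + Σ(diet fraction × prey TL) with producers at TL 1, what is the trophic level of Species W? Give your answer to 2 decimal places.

4.27

Species Q: 1 + 1 = 2
Species R: 1 + 1 = 2
Species S: 1 + (0.85×1 + 0.15×2) = 2.15
Species T: 1 + (0.79×2.15 + 0.21×1) = 2.9085
Species U: 1 + 2.9085 = 3.9085
Species V: 1 + 2.9085 = 3.9085
Species W: 1 + (0.15×1 + 0.2×2.9085 + 0.65×3.9085) = 4.272225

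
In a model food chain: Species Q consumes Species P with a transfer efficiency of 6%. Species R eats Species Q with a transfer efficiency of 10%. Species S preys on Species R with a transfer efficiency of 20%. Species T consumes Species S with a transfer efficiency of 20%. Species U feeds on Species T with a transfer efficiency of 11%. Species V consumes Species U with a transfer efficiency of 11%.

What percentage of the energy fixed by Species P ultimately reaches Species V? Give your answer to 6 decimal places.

0.000290%

Product of link efficiencies: 0.06 × 0.1 × 0.2 × 0.2 × 0.11 × 0.11 = 0.000002904
As a percentage: 0.000002904 × 100 = 0.000290%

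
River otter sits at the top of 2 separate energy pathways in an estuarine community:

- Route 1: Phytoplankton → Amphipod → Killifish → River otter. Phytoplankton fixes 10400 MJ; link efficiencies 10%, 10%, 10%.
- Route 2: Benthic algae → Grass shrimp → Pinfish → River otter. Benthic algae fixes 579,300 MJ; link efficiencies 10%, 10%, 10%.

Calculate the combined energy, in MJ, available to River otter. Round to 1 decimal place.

Route 1: 10400 × 0.1 × 0.1 × 0.1 = 10.4 MJ
Route 2: 579300 × 0.1 × 0.1 × 0.1 = 579.3 MJ
Total at River otter: 10.4 + 579.3 = 589.7 MJ

589.7 MJ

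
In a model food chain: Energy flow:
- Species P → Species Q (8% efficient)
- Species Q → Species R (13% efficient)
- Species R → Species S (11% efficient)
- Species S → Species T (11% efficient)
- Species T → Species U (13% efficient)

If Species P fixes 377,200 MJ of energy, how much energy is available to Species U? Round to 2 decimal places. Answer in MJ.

Species Q: 377200 × 0.08 = 30176 MJ
Species R: 30176 × 0.13 = 3922.88 MJ
Species S: 3922.88 × 0.11 = 431.5168 MJ
Species T: 431.5168 × 0.11 = 47.466848 MJ
Species U: 47.466848 × 0.13 = 6.17069024 MJ

6.17 MJ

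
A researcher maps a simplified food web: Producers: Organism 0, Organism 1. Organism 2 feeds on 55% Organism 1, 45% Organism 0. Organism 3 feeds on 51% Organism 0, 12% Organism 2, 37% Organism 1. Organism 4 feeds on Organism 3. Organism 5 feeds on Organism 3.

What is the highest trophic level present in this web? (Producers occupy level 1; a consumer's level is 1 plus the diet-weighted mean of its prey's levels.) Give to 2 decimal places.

Organism 2: 1 + (0.55×1 + 0.45×1) = 2
Organism 3: 1 + (0.51×1 + 0.12×2 + 0.37×1) = 2.12
Organism 4: 1 + 2.12 = 3.12
Organism 5: 1 + 2.12 = 3.12

3.12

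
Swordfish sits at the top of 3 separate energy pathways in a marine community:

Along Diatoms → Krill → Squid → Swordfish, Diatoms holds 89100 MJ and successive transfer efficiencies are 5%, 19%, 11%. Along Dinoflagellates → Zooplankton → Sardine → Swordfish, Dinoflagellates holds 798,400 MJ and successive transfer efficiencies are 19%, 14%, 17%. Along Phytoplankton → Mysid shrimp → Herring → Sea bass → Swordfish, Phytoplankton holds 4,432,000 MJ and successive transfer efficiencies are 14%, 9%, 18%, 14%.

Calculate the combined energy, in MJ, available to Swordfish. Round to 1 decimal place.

Via Diatoms: 89100 × 0.05 × 0.19 × 0.11 = 93.1095 MJ
Via Dinoflagellates: 798400 × 0.19 × 0.14 × 0.17 = 3610.3648 MJ
Via Phytoplankton: 4432000 × 0.14 × 0.09 × 0.18 × 0.14 = 1407.24864 MJ
Total at Swordfish: 93.1095 + 3610.3648 + 1407.24864 = 5110.72294 MJ

5110.7 MJ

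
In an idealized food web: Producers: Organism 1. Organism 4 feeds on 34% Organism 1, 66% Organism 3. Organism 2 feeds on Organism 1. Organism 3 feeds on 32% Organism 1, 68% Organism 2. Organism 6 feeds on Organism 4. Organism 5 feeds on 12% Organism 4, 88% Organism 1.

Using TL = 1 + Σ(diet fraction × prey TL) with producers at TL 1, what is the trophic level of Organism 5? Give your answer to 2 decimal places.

Organism 2: 1 + 1 = 2
Organism 3: 1 + (0.32×1 + 0.68×2) = 2.68
Organism 4: 1 + (0.34×1 + 0.66×2.68) = 3.1088
Organism 5: 1 + (0.12×3.1088 + 0.88×1) = 2.253056
Organism 6: 1 + 3.1088 = 4.1088

2.25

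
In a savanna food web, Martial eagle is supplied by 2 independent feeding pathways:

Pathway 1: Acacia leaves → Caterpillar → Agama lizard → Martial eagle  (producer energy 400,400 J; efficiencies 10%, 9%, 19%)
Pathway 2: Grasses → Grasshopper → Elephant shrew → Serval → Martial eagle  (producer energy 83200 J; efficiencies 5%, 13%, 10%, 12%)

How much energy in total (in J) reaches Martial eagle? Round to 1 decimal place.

Pathway 1: 400400 × 0.1 × 0.09 × 0.19 = 684.684 J
Pathway 2: 83200 × 0.05 × 0.13 × 0.1 × 0.12 = 6.4896 J
Total at Martial eagle: 684.684 + 6.4896 = 691.1736 J

691.2 J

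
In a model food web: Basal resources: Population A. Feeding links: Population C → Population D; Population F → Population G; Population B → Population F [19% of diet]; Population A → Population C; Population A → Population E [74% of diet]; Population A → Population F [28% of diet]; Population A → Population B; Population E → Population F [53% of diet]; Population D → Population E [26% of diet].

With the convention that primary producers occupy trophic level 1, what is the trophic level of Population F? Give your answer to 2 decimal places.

3.00

Population B: 1 + 1 = 2
Population C: 1 + 1 = 2
Population D: 1 + 2 = 3
Population E: 1 + (0.26×3 + 0.74×1) = 2.52
Population F: 1 + (0.53×2.52 + 0.19×2 + 0.28×1) = 2.9956
Population G: 1 + 2.9956 = 3.9956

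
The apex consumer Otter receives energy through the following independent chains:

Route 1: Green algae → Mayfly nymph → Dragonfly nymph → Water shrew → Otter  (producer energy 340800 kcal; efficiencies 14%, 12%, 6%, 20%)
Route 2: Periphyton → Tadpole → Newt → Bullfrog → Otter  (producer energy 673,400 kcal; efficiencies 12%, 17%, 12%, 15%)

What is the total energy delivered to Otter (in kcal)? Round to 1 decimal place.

316.0 kcal

Route 1: 340800 × 0.14 × 0.12 × 0.06 × 0.2 = 68.70528 kcal
Route 2: 673400 × 0.12 × 0.17 × 0.12 × 0.15 = 247.27248 kcal
Total at Otter: 68.70528 + 247.27248 = 315.97776 kcal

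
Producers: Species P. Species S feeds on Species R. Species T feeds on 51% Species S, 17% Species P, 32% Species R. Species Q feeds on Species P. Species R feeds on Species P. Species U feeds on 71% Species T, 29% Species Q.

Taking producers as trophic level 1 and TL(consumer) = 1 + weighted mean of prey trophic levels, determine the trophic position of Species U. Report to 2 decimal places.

3.95

Species Q: 1 + 1 = 2
Species R: 1 + 1 = 2
Species S: 1 + 2 = 3
Species T: 1 + (0.51×3 + 0.17×1 + 0.32×2) = 3.34
Species U: 1 + (0.71×3.34 + 0.29×2) = 3.9514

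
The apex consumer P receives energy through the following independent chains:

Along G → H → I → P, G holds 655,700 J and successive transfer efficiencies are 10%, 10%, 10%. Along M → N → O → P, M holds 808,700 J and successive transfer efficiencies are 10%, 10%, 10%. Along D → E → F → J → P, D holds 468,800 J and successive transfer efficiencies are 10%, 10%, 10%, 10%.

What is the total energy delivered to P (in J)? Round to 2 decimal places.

Via G: 655700 × 0.1 × 0.1 × 0.1 = 655.7 J
Via M: 808700 × 0.1 × 0.1 × 0.1 = 808.7 J
Via D: 468800 × 0.1 × 0.1 × 0.1 × 0.1 = 46.88 J
Total at P: 655.7 + 808.7 + 46.88 = 1511.28 J

1511.28 J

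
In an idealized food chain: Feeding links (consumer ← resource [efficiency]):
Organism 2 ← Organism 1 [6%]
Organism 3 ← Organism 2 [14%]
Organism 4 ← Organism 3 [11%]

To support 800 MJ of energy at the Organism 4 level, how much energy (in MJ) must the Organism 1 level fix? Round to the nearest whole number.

865801 MJ

Cumulative transfer efficiency: 0.06 × 0.14 × 0.11 = 0.000924
Organism 1 energy = 800 / 0.000924 = 865801 MJ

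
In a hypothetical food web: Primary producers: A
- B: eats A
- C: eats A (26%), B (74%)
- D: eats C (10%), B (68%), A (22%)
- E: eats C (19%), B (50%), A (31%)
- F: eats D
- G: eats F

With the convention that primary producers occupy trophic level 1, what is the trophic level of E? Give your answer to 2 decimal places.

B: 1 + 1 = 2
C: 1 + (0.26×1 + 0.74×2) = 2.74
D: 1 + (0.1×2.74 + 0.68×2 + 0.22×1) = 2.854
E: 1 + (0.19×2.74 + 0.5×2 + 0.31×1) = 2.8306
F: 1 + 2.854 = 3.854
G: 1 + 3.854 = 4.854

2.83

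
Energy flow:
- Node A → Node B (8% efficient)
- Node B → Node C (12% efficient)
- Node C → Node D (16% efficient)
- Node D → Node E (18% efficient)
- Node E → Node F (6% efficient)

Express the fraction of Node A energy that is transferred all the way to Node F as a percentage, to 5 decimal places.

0.00166%

Product of link efficiencies: 0.08 × 0.12 × 0.16 × 0.18 × 0.06 = 0.0000165888
As a percentage: 0.0000165888 × 100 = 0.00166%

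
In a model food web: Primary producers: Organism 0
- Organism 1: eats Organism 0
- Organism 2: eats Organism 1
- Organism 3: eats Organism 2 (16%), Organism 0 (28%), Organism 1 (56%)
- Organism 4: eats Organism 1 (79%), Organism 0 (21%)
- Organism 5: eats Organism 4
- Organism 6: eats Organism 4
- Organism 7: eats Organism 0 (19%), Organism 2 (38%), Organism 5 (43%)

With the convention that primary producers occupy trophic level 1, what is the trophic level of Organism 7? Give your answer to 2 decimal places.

3.96

Organism 1: 1 + 1 = 2
Organism 2: 1 + 2 = 3
Organism 3: 1 + (0.16×3 + 0.28×1 + 0.56×2) = 2.88
Organism 4: 1 + (0.79×2 + 0.21×1) = 2.79
Organism 5: 1 + 2.79 = 3.79
Organism 6: 1 + 2.79 = 3.79
Organism 7: 1 + (0.19×1 + 0.38×3 + 0.43×3.79) = 3.9597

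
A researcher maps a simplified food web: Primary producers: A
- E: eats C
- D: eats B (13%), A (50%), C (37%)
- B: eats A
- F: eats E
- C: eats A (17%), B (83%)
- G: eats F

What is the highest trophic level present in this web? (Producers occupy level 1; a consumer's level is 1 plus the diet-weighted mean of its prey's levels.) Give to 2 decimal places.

5.83

B: 1 + 1 = 2
C: 1 + (0.17×1 + 0.83×2) = 2.83
D: 1 + (0.13×2 + 0.5×1 + 0.37×2.83) = 2.8071
E: 1 + 2.83 = 3.83
F: 1 + 3.83 = 4.83
G: 1 + 4.83 = 5.83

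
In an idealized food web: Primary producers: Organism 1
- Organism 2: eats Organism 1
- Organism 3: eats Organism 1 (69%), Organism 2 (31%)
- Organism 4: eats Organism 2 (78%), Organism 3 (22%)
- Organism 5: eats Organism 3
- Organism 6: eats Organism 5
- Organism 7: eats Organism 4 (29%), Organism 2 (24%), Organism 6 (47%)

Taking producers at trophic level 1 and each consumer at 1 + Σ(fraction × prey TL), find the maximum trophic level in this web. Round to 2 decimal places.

4.40

Organism 2: 1 + 1 = 2
Organism 3: 1 + (0.69×1 + 0.31×2) = 2.31
Organism 4: 1 + (0.78×2 + 0.22×2.31) = 3.0682
Organism 5: 1 + 2.31 = 3.31
Organism 6: 1 + 3.31 = 4.31
Organism 7: 1 + (0.29×3.0682 + 0.24×2 + 0.47×4.31) = 4.395478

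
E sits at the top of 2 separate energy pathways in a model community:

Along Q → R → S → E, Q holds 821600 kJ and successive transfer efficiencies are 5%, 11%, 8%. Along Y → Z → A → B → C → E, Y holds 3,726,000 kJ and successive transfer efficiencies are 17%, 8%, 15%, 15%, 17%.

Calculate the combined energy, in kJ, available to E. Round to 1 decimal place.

Via Q: 821600 × 0.05 × 0.11 × 0.08 = 361.504 kJ
Via Y: 3726000 × 0.17 × 0.08 × 0.15 × 0.15 × 0.17 = 193.82652 kJ
Total at E: 361.504 + 193.82652 = 555.33052 kJ

555.3 kJ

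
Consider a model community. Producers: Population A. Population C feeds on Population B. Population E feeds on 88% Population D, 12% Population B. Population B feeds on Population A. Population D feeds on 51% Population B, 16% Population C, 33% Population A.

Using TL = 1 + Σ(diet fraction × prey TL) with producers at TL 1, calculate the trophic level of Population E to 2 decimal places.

Population B: 1 + 1 = 2
Population C: 1 + 2 = 3
Population D: 1 + (0.51×2 + 0.16×3 + 0.33×1) = 2.83
Population E: 1 + (0.88×2.83 + 0.12×2) = 3.7304

3.73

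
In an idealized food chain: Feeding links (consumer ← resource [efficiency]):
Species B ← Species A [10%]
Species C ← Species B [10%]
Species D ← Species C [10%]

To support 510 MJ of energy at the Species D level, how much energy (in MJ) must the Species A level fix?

Cumulative transfer efficiency: 0.1 × 0.1 × 0.1 = 0.001
Species A energy = 510 / 0.001 = 510000 MJ

510000 MJ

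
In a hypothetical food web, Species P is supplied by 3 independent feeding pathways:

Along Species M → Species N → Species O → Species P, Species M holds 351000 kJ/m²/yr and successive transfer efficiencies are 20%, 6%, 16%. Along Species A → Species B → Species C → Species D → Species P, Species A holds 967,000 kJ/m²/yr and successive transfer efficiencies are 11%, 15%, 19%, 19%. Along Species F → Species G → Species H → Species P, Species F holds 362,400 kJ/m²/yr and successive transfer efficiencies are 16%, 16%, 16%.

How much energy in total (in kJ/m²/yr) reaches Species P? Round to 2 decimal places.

2734.30 kJ/m²/yr

Via Species M: 351000 × 0.2 × 0.06 × 0.16 = 673.92 kJ/m²/yr
Via Species A: 967000 × 0.11 × 0.15 × 0.19 × 0.19 = 575.99355 kJ/m²/yr
Via Species F: 362400 × 0.16 × 0.16 × 0.16 = 1484.3904 kJ/m²/yr
Total at Species P: 673.92 + 575.99355 + 1484.3904 = 2734.30395 kJ/m²/yr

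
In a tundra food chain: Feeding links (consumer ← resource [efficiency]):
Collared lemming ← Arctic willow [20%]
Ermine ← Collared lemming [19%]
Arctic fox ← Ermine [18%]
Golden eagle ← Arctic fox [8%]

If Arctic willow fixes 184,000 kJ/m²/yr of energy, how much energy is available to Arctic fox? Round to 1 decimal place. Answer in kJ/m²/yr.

1258.6 kJ/m²/yr

Collared lemming: 184000 × 0.2 = 36800 kJ/m²/yr
Ermine: 36800 × 0.19 = 6992 kJ/m²/yr
Arctic fox: 6992 × 0.18 = 1258.56 kJ/m²/yr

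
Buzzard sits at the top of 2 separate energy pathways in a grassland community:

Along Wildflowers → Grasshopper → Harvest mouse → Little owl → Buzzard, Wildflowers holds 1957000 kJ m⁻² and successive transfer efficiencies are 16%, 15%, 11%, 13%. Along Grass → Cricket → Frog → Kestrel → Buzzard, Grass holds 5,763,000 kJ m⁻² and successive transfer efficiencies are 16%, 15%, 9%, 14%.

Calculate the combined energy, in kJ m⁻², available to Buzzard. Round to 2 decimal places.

Via Wildflowers: 1957000 × 0.16 × 0.15 × 0.11 × 0.13 = 671.6424 kJ m⁻²
Via Grass: 5763000 × 0.16 × 0.15 × 0.09 × 0.14 = 1742.7312 kJ m⁻²
Total at Buzzard: 671.6424 + 1742.7312 = 2414.3736 kJ m⁻²

2414.37 kJ m⁻²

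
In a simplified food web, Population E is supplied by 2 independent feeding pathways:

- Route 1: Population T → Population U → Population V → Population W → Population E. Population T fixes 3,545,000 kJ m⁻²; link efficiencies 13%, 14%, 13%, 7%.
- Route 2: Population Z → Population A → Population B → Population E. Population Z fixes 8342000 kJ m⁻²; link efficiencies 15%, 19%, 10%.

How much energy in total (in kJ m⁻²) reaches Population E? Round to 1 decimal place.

24361.8 kJ m⁻²

Route 1: 3545000 × 0.13 × 0.14 × 0.13 × 0.07 = 587.1229 kJ m⁻²
Route 2: 8342000 × 0.15 × 0.19 × 0.1 = 23774.7 kJ m⁻²
Total at Population E: 587.1229 + 23774.7 = 24361.8229 kJ m⁻²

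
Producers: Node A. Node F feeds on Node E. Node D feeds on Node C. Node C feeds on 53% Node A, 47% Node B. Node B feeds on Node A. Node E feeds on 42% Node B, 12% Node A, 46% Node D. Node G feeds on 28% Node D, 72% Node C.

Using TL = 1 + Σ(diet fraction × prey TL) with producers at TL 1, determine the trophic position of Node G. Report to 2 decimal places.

3.75

Node B: 1 + 1 = 2
Node C: 1 + (0.53×1 + 0.47×2) = 2.47
Node D: 1 + 2.47 = 3.47
Node E: 1 + (0.42×2 + 0.12×1 + 0.46×3.47) = 3.5562
Node F: 1 + 3.5562 = 4.5562
Node G: 1 + (0.28×3.47 + 0.72×2.47) = 3.75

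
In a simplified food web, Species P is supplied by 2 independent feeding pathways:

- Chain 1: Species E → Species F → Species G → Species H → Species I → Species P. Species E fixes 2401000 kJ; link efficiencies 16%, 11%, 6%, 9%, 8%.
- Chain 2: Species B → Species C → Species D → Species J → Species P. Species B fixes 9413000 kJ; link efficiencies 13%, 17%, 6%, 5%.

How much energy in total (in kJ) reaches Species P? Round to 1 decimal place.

Chain 1: 2401000 × 0.16 × 0.11 × 0.06 × 0.09 × 0.08 = 18.2552832 kJ
Chain 2: 9413000 × 0.13 × 0.17 × 0.06 × 0.05 = 624.0819 kJ
Total at Species P: 18.2552832 + 624.0819 = 642.3371832 kJ

642.3 kJ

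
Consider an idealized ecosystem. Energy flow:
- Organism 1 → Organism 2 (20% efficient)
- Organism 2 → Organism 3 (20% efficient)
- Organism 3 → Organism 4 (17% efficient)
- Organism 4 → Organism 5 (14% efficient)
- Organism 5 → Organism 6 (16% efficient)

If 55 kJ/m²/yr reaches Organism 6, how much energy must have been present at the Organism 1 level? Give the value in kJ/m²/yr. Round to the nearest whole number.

361082 kJ/m²/yr

Cumulative transfer efficiency: 0.2 × 0.2 × 0.17 × 0.14 × 0.16 = 0.00015232
Organism 1 energy = 55 / 0.00015232 = 361082 kJ/m²/yr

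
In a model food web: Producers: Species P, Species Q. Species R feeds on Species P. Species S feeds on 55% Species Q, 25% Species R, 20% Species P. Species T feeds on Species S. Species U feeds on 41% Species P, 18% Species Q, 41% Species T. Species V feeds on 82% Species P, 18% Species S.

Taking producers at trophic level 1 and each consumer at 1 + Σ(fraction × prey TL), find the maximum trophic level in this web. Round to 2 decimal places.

3.25

Species R: 1 + 1 = 2
Species S: 1 + (0.55×1 + 0.25×2 + 0.2×1) = 2.25
Species T: 1 + 2.25 = 3.25
Species U: 1 + (0.41×1 + 0.18×1 + 0.41×3.25) = 2.9225
Species V: 1 + (0.82×1 + 0.18×2.25) = 2.225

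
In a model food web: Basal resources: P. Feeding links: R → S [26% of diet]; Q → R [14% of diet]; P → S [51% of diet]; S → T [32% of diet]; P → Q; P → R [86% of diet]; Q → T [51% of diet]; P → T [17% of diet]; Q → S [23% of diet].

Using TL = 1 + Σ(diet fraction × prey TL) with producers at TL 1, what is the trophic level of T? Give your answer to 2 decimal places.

Q: 1 + 1 = 2
R: 1 + (0.86×1 + 0.14×2) = 2.14
S: 1 + (0.26×2.14 + 0.51×1 + 0.23×2) = 2.5264
T: 1 + (0.32×2.5264 + 0.51×2 + 0.17×1) = 2.998448

3.00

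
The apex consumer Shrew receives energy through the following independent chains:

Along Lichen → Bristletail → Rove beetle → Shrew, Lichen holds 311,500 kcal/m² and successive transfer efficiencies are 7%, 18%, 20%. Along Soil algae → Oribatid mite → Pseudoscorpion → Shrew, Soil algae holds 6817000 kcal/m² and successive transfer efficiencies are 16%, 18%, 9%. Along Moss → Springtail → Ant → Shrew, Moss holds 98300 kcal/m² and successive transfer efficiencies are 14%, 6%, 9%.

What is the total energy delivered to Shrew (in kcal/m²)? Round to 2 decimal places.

18528.96 kcal/m²

Via Lichen: 311500 × 0.07 × 0.18 × 0.2 = 784.98 kcal/m²
Via Soil algae: 6817000 × 0.16 × 0.18 × 0.09 = 17669.664 kcal/m²
Via Moss: 98300 × 0.14 × 0.06 × 0.09 = 74.3148 kcal/m²
Total at Shrew: 784.98 + 17669.664 + 74.3148 = 18528.9588 kcal/m²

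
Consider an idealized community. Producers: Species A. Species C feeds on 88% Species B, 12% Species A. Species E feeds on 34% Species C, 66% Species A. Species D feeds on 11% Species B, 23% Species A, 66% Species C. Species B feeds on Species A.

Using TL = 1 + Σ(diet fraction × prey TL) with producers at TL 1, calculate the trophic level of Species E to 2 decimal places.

Species B: 1 + 1 = 2
Species C: 1 + (0.88×2 + 0.12×1) = 2.88
Species D: 1 + (0.11×2 + 0.23×1 + 0.66×2.88) = 3.3508
Species E: 1 + (0.34×2.88 + 0.66×1) = 2.6392

2.64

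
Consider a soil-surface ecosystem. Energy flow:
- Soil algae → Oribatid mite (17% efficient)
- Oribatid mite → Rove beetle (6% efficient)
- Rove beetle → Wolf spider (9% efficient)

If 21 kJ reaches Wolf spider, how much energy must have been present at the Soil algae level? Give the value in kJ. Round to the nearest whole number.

22876 kJ

Cumulative transfer efficiency: 0.17 × 0.06 × 0.09 = 0.000918
Soil algae energy = 21 / 0.000918 = 22876 kJ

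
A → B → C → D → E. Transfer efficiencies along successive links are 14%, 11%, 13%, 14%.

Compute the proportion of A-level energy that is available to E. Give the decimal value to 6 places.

Product of link efficiencies: 0.14 × 0.11 × 0.13 × 0.14 = 0.00028028

0.000280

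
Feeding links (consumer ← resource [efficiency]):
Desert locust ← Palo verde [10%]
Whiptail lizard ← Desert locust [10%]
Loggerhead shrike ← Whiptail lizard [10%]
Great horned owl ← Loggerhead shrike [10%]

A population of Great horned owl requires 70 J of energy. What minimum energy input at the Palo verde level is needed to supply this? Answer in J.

Cumulative transfer efficiency: 0.1 × 0.1 × 0.1 × 0.1 = 0.0001
Palo verde energy = 70 / 0.0001 = 700000 J

700000 J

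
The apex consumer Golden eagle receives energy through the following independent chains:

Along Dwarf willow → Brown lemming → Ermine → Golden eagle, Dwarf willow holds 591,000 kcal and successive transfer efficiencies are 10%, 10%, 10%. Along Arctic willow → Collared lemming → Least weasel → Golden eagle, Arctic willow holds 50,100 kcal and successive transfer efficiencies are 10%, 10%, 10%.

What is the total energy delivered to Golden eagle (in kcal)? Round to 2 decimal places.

Via Dwarf willow: 591000 × 0.1 × 0.1 × 0.1 = 591 kcal
Via Arctic willow: 50100 × 0.1 × 0.1 × 0.1 = 50.1 kcal
Total at Golden eagle: 591 + 50.1 = 641.1 kcal

641.10 kcal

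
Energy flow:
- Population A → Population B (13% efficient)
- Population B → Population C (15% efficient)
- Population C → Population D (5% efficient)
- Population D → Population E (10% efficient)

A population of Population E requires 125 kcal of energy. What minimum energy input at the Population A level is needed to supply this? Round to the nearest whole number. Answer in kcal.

1282051 kcal

Cumulative transfer efficiency: 0.13 × 0.15 × 0.05 × 0.1 = 0.0000975
Population A energy = 125 / 0.0000975 = 1282051 kcal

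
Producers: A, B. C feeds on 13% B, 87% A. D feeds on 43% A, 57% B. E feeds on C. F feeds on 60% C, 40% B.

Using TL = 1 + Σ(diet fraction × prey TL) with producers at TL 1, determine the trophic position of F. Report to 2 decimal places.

2.60

C: 1 + (0.13×1 + 0.87×1) = 2
D: 1 + (0.43×1 + 0.57×1) = 2
E: 1 + 2 = 3
F: 1 + (0.6×2 + 0.4×1) = 2.6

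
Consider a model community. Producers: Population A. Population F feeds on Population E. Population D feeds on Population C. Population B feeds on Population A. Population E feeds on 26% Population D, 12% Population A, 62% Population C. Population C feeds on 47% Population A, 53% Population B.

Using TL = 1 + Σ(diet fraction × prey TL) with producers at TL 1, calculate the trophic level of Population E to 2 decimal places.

Population B: 1 + 1 = 2
Population C: 1 + (0.47×1 + 0.53×2) = 2.53
Population D: 1 + 2.53 = 3.53
Population E: 1 + (0.26×3.53 + 0.12×1 + 0.62×2.53) = 3.6064
Population F: 1 + 3.6064 = 4.6064

3.61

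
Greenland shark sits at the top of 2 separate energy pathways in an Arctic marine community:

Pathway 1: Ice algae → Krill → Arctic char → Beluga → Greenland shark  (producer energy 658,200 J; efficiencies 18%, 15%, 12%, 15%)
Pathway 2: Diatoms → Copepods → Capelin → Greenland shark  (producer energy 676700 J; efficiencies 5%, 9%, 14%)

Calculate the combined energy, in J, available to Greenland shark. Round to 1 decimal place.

Pathway 1: 658200 × 0.18 × 0.15 × 0.12 × 0.15 = 319.8852 J
Pathway 2: 676700 × 0.05 × 0.09 × 0.14 = 426.321 J
Total at Greenland shark: 319.8852 + 426.321 = 746.2062 J

746.2 J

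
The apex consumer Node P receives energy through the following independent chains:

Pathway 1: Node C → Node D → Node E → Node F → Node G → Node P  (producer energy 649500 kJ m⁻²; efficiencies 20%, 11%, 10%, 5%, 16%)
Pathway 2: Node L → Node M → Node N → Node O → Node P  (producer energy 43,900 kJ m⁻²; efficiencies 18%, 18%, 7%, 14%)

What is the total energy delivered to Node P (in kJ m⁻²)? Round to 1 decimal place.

25.4 kJ m⁻²

Pathway 1: 649500 × 0.2 × 0.11 × 0.1 × 0.05 × 0.16 = 11.4312 kJ m⁻²
Pathway 2: 43900 × 0.18 × 0.18 × 0.07 × 0.14 = 13.939128 kJ m⁻²
Total at Node P: 11.4312 + 13.939128 = 25.370328 kJ m⁻²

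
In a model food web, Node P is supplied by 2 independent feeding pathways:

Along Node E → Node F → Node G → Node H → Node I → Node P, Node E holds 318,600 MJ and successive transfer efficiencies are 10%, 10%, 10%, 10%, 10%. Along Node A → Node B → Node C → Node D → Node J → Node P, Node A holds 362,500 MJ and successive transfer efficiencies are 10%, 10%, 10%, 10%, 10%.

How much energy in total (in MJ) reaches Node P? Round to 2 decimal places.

Via Node E: 318600 × 0.1 × 0.1 × 0.1 × 0.1 × 0.1 = 3.186 MJ
Via Node A: 362500 × 0.1 × 0.1 × 0.1 × 0.1 × 0.1 = 3.625 MJ
Total at Node P: 3.186 + 3.625 = 6.811 MJ

6.81 MJ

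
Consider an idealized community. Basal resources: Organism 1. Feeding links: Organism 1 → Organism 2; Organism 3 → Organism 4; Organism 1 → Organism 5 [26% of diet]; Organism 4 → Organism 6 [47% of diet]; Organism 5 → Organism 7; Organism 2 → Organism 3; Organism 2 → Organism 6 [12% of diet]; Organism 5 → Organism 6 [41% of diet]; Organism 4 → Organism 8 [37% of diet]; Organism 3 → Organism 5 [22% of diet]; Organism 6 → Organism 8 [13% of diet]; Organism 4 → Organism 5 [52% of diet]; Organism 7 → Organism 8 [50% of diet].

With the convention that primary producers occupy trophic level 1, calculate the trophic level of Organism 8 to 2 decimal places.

Organism 2: 1 + 1 = 2
Organism 3: 1 + 2 = 3
Organism 4: 1 + 3 = 4
Organism 5: 1 + (0.52×4 + 0.22×3 + 0.26×1) = 4
Organism 6: 1 + (0.47×4 + 0.12×2 + 0.41×4) = 4.76
Organism 7: 1 + 4 = 5
Organism 8: 1 + (0.37×4 + 0.13×4.76 + 0.5×5) = 5.5988

5.60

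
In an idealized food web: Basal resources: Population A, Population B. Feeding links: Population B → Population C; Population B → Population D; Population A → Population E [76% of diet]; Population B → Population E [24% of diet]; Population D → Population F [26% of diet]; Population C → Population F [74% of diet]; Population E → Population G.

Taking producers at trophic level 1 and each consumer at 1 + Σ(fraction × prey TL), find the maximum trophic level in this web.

3

Population C: 1 + 1 = 2
Population D: 1 + 1 = 2
Population E: 1 + (0.76×1 + 0.24×1) = 2
Population F: 1 + (0.26×2 + 0.74×2) = 3
Population G: 1 + 2 = 3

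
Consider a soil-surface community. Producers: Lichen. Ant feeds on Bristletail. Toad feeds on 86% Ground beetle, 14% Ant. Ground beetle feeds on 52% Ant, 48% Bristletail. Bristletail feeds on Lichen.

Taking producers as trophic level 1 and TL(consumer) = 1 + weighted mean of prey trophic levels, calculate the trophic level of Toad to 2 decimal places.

Bristletail: 1 + 1 = 2
Ant: 1 + 2 = 3
Ground beetle: 1 + (0.52×3 + 0.48×2) = 3.52
Toad: 1 + (0.86×3.52 + 0.14×3) = 4.4472

4.45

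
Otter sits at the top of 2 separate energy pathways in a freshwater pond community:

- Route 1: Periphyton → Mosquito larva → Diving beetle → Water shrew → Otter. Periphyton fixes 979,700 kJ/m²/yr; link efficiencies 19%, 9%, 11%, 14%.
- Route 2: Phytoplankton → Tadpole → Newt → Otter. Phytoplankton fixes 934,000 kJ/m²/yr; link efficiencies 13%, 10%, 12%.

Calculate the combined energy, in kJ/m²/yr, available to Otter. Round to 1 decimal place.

Route 1: 979700 × 0.19 × 0.09 × 0.11 × 0.14 = 257.994198 kJ/m²/yr
Route 2: 934000 × 0.13 × 0.1 × 0.12 = 1457.04 kJ/m²/yr
Total at Otter: 257.994198 + 1457.04 = 1715.034198 kJ/m²/yr

1715.0 kJ/m²/yr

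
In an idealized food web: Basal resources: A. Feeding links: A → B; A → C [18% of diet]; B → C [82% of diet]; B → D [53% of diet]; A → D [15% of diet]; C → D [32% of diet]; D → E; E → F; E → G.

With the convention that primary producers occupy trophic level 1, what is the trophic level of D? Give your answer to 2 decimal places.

3.11

B: 1 + 1 = 2
C: 1 + (0.18×1 + 0.82×2) = 2.82
D: 1 + (0.53×2 + 0.15×1 + 0.32×2.82) = 3.1124
E: 1 + 3.1124 = 4.1124
F: 1 + 4.1124 = 5.1124
G: 1 + 4.1124 = 5.1124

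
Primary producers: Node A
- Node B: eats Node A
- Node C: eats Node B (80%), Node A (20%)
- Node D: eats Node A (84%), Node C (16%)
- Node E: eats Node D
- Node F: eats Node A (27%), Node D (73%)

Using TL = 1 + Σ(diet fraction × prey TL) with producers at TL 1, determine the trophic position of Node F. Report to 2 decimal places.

Node B: 1 + 1 = 2
Node C: 1 + (0.8×2 + 0.2×1) = 2.8
Node D: 1 + (0.84×1 + 0.16×2.8) = 2.288
Node E: 1 + 2.288 = 3.288
Node F: 1 + (0.27×1 + 0.73×2.288) = 2.94024

2.94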